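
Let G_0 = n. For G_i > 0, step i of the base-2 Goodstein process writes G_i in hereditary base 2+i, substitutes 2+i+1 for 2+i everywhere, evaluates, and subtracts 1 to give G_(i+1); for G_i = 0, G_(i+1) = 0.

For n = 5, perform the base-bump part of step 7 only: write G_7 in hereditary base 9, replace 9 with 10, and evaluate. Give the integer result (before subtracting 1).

3326

G_0=5  [base 2] 2^2 + 1  →[2↦3]→  3^3 + 1 = 28  −1 ⇒ G_1=27
G_1=27  [base 3] 3^3  →[3↦4]→  4^4 = 256  −1 ⇒ G_2=255
G_2=255  [base 4] 3·4^3 + 3·4^2 + 3·4 + 3  →[4↦5]→  3·5^3 + 3·5^2 + 3·5 + 3 = 468  −1 ⇒ G_3=467
G_3=467  [base 5] 3·5^3 + 3·5^2 + 3·5 + 2  →[5↦6]→  3·6^3 + 3·6^2 + 3·6 + 2 = 776  −1 ⇒ G_4=775
G_4=775  [base 6] 3·6^3 + 3·6^2 + 3·6 + 1  →[6↦7]→  3·7^3 + 3·7^2 + 3·7 + 1 = 1198  −1 ⇒ G_5=1197
G_5=1197  [base 7] 3·7^3 + 3·7^2 + 3·7  →[7↦8]→  3·8^3 + 3·8^2 + 3·8 = 1752  −1 ⇒ G_6=1751
G_6=1751  [base 8] 3·8^3 + 3·8^2 + 2·8 + 7  →[8↦9]→  3·9^3 + 3·9^2 + 2·9 + 7 = 2455  −1 ⇒ G_7=2454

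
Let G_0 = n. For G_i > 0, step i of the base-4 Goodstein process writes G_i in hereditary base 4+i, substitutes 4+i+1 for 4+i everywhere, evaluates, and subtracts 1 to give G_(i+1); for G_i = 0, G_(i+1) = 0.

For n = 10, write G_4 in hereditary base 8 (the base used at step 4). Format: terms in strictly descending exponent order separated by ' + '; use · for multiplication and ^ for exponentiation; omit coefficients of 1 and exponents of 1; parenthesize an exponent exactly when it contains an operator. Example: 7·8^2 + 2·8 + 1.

8 + 5

(0) 10|_4 = 2·4 + 2 ↦ 2·5 + 2|_5 = 12 ⇒ 11
(1) 11|_5 = 2·5 + 1 ↦ 2·6 + 1|_6 = 13 ⇒ 12
(2) 12|_6 = 2·6 ↦ 2·7|_7 = 14 ⇒ 13
(3) 13|_7 = 7 + 6 ↦ 8 + 6|_8 = 14 ⇒ 13
(4) 13|_8 = 8 + 5 ↦ 9 + 5|_9 = 14 ⇒ 13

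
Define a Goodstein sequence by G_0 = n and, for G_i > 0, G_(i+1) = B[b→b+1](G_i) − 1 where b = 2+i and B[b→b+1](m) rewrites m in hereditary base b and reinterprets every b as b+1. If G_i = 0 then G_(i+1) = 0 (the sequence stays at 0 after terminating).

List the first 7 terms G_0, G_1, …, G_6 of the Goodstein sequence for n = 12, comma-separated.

12, 107, 1065, 15685, 280019, 5764910, 134217867

i=0: 12 = 2^(2 + 1) + 2^2 (b=2); 2→3: 3^(3 + 1) + 3^3 = 108; 108−1 = 107
i=1: 107 = 3^(3 + 1) + 2·3^2 + 2·3 + 2 (b=3); 3→4: 4^(4 + 1) + 2·4^2 + 2·4 + 2 = 1066; 1066−1 = 1065
i=2: 1065 = 4^(4 + 1) + 2·4^2 + 2·4 + 1 (b=4); 4→5: 5^(5 + 1) + 2·5^2 + 2·5 + 1 = 15686; 15686−1 = 15685
i=3: 15685 = 5^(5 + 1) + 2·5^2 + 2·5 (b=5); 5→6: 6^(6 + 1) + 2·6^2 + 2·6 = 280020; 280020−1 = 280019
i=4: 280019 = 6^(6 + 1) + 2·6^2 + 6 + 5 (b=6); 6→7: 7^(7 + 1) + 2·7^2 + 7 + 5 = 5764911; 5764911−1 = 5764910
i=5: 5764910 = 7^(7 + 1) + 2·7^2 + 7 + 4 (b=7); 7→8: 8^(8 + 1) + 2·8^2 + 8 + 4 = 134217868; 134217868−1 = 134217867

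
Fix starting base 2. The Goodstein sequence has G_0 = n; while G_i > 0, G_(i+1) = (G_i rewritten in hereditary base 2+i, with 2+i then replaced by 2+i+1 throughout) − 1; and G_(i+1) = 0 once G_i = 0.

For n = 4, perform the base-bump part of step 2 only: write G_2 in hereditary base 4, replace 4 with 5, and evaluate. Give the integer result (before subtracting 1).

61

[0] 4 ≡ 2^2 (base 2). Lift 3: 27. −1: 26.
[1] 26 ≡ 2·3^2 + 2·3 + 2 (base 3). Lift 4: 42. −1: 41.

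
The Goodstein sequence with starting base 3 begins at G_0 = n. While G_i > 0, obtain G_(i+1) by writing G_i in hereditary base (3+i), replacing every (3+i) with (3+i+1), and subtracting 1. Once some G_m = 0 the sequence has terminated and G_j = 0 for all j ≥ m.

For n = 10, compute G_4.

G_0 = 10. HB_3(10) = 3^2 + 1. Bump = 17. G_1 = 16.
G_1 = 16. HB_4(16) = 4^2. Bump = 25. G_2 = 24.
G_2 = 24. HB_5(24) = 4·5 + 4. Bump = 28. G_3 = 27.
G_3 = 27. HB_6(27) = 4·6 + 3. Bump = 31. G_4 = 30.
G_4 = 30. HB_7(30) = 4·7 + 2. Bump = 34. G_5 = 33.

30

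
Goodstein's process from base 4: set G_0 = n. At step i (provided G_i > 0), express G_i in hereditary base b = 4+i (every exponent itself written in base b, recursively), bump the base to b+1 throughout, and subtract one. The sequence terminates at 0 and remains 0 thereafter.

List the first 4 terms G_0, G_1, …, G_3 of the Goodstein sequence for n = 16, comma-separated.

step 0: 16 = 4^2; sub 5 for 4: 5^2; = 25; G_1 = 25−1 = 24
step 1: 24 = 4·5 + 4; sub 6 for 5: 4·6 + 4; = 28; G_2 = 28−1 = 27
step 2: 27 = 4·6 + 3; sub 7 for 6: 4·7 + 3; = 31; G_3 = 31−1 = 30

16, 24, 27, 30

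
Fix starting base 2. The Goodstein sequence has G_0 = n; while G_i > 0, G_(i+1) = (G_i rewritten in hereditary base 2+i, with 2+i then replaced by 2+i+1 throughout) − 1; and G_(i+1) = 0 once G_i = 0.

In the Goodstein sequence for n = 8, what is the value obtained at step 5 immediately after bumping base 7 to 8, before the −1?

33554572

G_0=8  [base 2] 2^(2 + 1)  →[2↦3]→  3^(3 + 1) = 81  −1 ⇒ G_1=80
G_1=80  [base 3] 2·3^3 + 2·3^2 + 2·3 + 2  →[3↦4]→  2·4^4 + 2·4^2 + 2·4 + 2 = 554  −1 ⇒ G_2=553
G_2=553  [base 4] 2·4^4 + 2·4^2 + 2·4 + 1  →[4↦5]→  2·5^5 + 2·5^2 + 2·5 + 1 = 6311  −1 ⇒ G_3=6310
G_3=6310  [base 5] 2·5^5 + 2·5^2 + 2·5  →[5↦6]→  2·6^6 + 2·6^2 + 2·6 = 93396  −1 ⇒ G_4=93395
G_4=93395  [base 6] 2·6^6 + 2·6^2 + 6 + 5  →[6↦7]→  2·7^7 + 2·7^2 + 7 + 5 = 1647196  −1 ⇒ G_5=1647195
G_5=1647195  [base 7] 2·7^7 + 2·7^2 + 7 + 4  →[7↦8]→  2·8^8 + 2·8^2 + 8 + 4 = 33554572  −1 ⇒ G_6=33554571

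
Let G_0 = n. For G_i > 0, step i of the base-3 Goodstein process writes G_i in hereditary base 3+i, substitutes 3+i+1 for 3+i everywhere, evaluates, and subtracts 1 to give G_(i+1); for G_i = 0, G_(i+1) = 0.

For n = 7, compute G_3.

9

G_0 = 7. HB_3(7) = 2·3 + 1. Bump = 9. G_1 = 8.
G_1 = 8. HB_4(8) = 2·4. Bump = 10. G_2 = 9.
G_2 = 9. HB_5(9) = 5 + 4. Bump = 10. G_3 = 9.
G_3 = 9. HB_6(9) = 6 + 3. Bump = 10. G_4 = 9.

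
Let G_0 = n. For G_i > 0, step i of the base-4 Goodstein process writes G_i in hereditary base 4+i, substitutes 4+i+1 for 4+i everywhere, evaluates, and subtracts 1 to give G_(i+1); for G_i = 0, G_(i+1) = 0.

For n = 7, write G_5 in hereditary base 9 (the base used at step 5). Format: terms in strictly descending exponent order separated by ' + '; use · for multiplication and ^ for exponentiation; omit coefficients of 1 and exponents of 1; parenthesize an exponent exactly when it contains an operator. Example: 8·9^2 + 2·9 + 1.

6

G_0 = 7. HB_4(7) = 4 + 3. Bump = 8. G_1 = 7.
G_1 = 7. HB_5(7) = 5 + 2. Bump = 8. G_2 = 7.
G_2 = 7. HB_6(7) = 6 + 1. Bump = 8. G_3 = 7.
G_3 = 7. HB_7(7) = 7. Bump = 8. G_4 = 7.
G_4 = 7. HB_8(7) = 7. Bump = 7. G_5 = 6.
G_5 = 6. HB_9(6) = 6. Bump = 6. G_6 = 5.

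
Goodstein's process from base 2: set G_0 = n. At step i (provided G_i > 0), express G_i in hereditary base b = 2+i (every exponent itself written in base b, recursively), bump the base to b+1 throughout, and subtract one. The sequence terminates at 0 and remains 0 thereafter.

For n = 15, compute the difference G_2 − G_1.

i=0: 15 = 2^(2 + 1) + 2^2 + 2 + 1 (b=2); 2→3: 3^(3 + 1) + 3^3 + 3 + 1 = 112; 112−1 = 111
i=1: 111 = 3^(3 + 1) + 3^3 + 3 (b=3); 3→4: 4^(4 + 1) + 4^4 + 4 = 1284; 1284−1 = 1283

1172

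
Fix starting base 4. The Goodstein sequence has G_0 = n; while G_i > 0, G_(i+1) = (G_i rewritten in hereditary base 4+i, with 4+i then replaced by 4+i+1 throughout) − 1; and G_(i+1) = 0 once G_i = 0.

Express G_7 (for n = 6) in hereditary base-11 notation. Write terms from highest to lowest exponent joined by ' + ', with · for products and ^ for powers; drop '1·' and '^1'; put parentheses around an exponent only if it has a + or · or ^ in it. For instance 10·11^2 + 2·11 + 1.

2

G_0=6  [base 4] 4 + 2  →[4↦5]→  5 + 2 = 7  −1 ⇒ G_1=6
G_1=6  [base 5] 5 + 1  →[5↦6]→  6 + 1 = 7  −1 ⇒ G_2=6
G_2=6  [base 6] 6  →[6↦7]→  7 = 7  −1 ⇒ G_3=6
G_3=6  [base 7] 6  →[7↦8]→  6 = 6  −1 ⇒ G_4=5
G_4=5  [base 8] 5  →[8↦9]→  5 = 5  −1 ⇒ G_5=4
G_5=4  [base 9] 4  →[9↦10]→  4 = 4  −1 ⇒ G_6=3
G_6=3  [base 10] 3  →[10↦11]→  3 = 3  −1 ⇒ G_7=2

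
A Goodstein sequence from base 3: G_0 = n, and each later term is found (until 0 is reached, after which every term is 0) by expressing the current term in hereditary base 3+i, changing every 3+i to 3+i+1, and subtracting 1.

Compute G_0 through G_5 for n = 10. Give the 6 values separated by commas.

base 3: 10 = 3^2 + 1; at 4: 4^2 + 1 = 17; next = 16
base 4: 16 = 4^2; at 5: 5^2 = 25; next = 24
base 5: 24 = 4·5 + 4; at 6: 4·6 + 4 = 28; next = 27
base 6: 27 = 4·6 + 3; at 7: 4·7 + 3 = 31; next = 30
base 7: 30 = 4·7 + 2; at 8: 4·8 + 2 = 34; next = 33

10, 16, 24, 27, 30, 33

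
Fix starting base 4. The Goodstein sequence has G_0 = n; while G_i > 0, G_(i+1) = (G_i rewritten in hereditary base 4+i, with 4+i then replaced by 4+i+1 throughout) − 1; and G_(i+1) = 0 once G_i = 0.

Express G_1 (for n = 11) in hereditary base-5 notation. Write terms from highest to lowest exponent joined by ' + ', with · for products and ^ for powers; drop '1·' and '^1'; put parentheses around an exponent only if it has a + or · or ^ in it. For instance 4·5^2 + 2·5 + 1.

G_0 = 11. HB_4(11) = 2·4 + 3. Bump = 13. G_1 = 12.
G_1 = 12. HB_5(12) = 2·5 + 2. Bump = 14. G_2 = 13.

2·5 + 2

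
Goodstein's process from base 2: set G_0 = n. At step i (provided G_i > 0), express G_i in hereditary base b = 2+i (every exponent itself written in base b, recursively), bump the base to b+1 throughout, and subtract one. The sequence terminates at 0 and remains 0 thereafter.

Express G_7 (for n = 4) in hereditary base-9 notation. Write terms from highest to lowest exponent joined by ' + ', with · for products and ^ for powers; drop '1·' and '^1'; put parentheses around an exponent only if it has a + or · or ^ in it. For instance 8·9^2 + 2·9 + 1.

2·9^2 + 9 + 2

(0) 4|_2 = 2^2 ↦ 3^3|_3 = 27 ⇒ 26
(1) 26|_3 = 2·3^2 + 2·3 + 2 ↦ 2·4^2 + 2·4 + 2|_4 = 42 ⇒ 41
(2) 41|_4 = 2·4^2 + 2·4 + 1 ↦ 2·5^2 + 2·5 + 1|_5 = 61 ⇒ 60
(3) 60|_5 = 2·5^2 + 2·5 ↦ 2·6^2 + 2·6|_6 = 84 ⇒ 83
(4) 83|_6 = 2·6^2 + 6 + 5 ↦ 2·7^2 + 7 + 5|_7 = 110 ⇒ 109
(5) 109|_7 = 2·7^2 + 7 + 4 ↦ 2·8^2 + 8 + 4|_8 = 140 ⇒ 139
(6) 139|_8 = 2·8^2 + 8 + 3 ↦ 2·9^2 + 9 + 3|_9 = 174 ⇒ 173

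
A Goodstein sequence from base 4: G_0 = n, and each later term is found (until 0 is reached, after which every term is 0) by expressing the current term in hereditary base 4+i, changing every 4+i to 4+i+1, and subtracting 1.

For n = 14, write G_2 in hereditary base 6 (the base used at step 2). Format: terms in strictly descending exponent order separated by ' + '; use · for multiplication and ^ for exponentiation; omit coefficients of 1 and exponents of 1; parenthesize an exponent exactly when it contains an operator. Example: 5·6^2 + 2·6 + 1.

base 4: 14 = 3·4 + 2; at 5: 3·5 + 2 = 17; next = 16
base 5: 16 = 3·5 + 1; at 6: 3·6 + 1 = 19; next = 18
base 6: 18 = 3·6; at 7: 3·7 = 21; next = 20

3·6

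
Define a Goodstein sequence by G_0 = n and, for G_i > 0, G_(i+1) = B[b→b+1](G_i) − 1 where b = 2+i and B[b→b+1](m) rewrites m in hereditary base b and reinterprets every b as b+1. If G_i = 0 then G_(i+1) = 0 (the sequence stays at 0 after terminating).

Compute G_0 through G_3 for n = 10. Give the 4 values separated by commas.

10, 83, 1025, 15625

step 0: 10 = 2^(2 + 1) + 2; sub 3 for 2: 3^(3 + 1) + 3; = 84; G_1 = 84−1 = 83
step 1: 83 = 3^(3 + 1) + 2; sub 4 for 3: 4^(4 + 1) + 2; = 1026; G_2 = 1026−1 = 1025
step 2: 1025 = 4^(4 + 1) + 1; sub 5 for 4: 5^(5 + 1) + 1; = 15626; G_3 = 15626−1 = 15625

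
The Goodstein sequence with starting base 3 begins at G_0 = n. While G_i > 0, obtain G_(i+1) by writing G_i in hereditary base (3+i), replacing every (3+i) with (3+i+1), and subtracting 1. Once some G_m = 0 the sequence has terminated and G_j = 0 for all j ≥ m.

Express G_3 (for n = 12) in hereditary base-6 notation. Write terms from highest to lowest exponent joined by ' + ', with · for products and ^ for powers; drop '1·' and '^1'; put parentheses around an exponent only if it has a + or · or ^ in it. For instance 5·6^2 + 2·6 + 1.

6^2 + 1

12 —HB3→ 3^2 + 3 —bump→ 4^2 + 4 = 20 —(−1)→ 19
19 —HB4→ 4^2 + 3 —bump→ 5^2 + 3 = 28 —(−1)→ 27
27 —HB5→ 5^2 + 2 —bump→ 6^2 + 2 = 38 —(−1)→ 37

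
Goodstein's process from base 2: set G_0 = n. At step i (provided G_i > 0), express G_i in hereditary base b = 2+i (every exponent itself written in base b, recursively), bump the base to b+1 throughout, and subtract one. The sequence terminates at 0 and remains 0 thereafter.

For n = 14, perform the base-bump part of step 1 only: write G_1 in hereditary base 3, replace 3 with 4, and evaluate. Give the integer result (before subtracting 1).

G_0=14  [base 2] 2^(2 + 1) + 2^2 + 2  →[2↦3]→  3^(3 + 1) + 3^3 + 3 = 111  −1 ⇒ G_1=110
G_1=110  [base 3] 3^(3 + 1) + 3^3 + 2  →[3↦4]→  4^(4 + 1) + 4^4 + 2 = 1282  −1 ⇒ G_2=1281

1282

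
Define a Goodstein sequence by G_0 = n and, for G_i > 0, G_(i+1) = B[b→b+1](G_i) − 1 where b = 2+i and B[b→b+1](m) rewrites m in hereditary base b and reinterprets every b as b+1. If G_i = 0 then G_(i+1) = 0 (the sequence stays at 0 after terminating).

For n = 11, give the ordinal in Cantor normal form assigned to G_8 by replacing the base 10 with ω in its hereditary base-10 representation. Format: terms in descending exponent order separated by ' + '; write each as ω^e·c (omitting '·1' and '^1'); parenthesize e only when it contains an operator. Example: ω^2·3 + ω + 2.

G_0 = 11. HB_2(11) = 2^(2 + 1) + 2 + 1. Bump = 85. G_1 = 84.
G_1 = 84. HB_3(84) = 3^(3 + 1) + 3. Bump = 1028. G_2 = 1027.
G_2 = 1027. HB_4(1027) = 4^(4 + 1) + 3. Bump = 15628. G_3 = 15627.
G_3 = 15627. HB_5(15627) = 5^(5 + 1) + 2. Bump = 279938. G_4 = 279937.
G_4 = 279937. HB_6(279937) = 6^(6 + 1) + 1. Bump = 5764802. G_5 = 5764801.
G_5 = 5764801. HB_7(5764801) = 7^(7 + 1). Bump = 134217728. G_6 = 134217727.
G_6 = 134217727. HB_8(134217727) = 7·8^8 + 7·8^7 + 7·8^6 + 7·8^5 + 7·8^4 + 7·8^3 + 7·8^2 + 7·8 + 7. Bump = 2749609303. G_7 = 2749609302.
G_7 = 2749609302. HB_9(2749609302) = 7·9^9 + 7·9^7 + 7·9^6 + 7·9^5 + 7·9^4 + 7·9^3 + 7·9^2 + 7·9 + 6. Bump = 70077777776. G_8 = 70077777775.
G_8 = 70077777775. HB_10(70077777775) = 7·10^10 + 7·10^7 + 7·10^6 + 7·10^5 + 7·10^4 + 7·10^3 + 7·10^2 + 7·10 + 5. Bump = 1997331745491. G_9 = 1997331745490.

ω^ω·7 + ω^7·7 + ω^6·7 + ω^5·7 + ω^4·7 + ω^3·7 + ω^2·7 + ω·7 + 5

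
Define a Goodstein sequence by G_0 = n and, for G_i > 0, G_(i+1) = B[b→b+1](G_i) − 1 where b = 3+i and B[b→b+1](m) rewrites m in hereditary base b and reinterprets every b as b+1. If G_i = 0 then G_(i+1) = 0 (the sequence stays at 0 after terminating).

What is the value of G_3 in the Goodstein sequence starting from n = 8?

11

base 3: 8 = 2·3 + 2; at 4: 2·4 + 2 = 10; next = 9
base 4: 9 = 2·4 + 1; at 5: 2·5 + 1 = 11; next = 10
base 5: 10 = 2·5; at 6: 2·6 = 12; next = 11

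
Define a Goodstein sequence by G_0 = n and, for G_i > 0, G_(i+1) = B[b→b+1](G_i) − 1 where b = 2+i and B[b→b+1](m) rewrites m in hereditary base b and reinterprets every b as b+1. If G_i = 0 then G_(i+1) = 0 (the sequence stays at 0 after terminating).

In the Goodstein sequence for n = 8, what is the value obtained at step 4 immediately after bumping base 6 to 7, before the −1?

8 —HB2→ 2^(2 + 1) —bump→ 3^(3 + 1) = 81 —(−1)→ 80
80 —HB3→ 2·3^3 + 2·3^2 + 2·3 + 2 —bump→ 2·4^4 + 2·4^2 + 2·4 + 2 = 554 —(−1)→ 553
553 —HB4→ 2·4^4 + 2·4^2 + 2·4 + 1 —bump→ 2·5^5 + 2·5^2 + 2·5 + 1 = 6311 —(−1)→ 6310
6310 —HB5→ 2·5^5 + 2·5^2 + 2·5 —bump→ 2·6^6 + 2·6^2 + 2·6 = 93396 —(−1)→ 93395
93395 —HB6→ 2·6^6 + 2·6^2 + 6 + 5 —bump→ 2·7^7 + 2·7^2 + 7 + 5 = 1647196 —(−1)→ 1647195

1647196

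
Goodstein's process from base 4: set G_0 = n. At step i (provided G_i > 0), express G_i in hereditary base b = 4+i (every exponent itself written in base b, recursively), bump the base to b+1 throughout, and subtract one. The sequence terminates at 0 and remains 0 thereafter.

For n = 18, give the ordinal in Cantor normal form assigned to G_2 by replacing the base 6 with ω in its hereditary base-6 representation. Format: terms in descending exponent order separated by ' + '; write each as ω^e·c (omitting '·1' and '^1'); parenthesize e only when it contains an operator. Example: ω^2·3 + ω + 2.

ω^2

base 4: 18 = 4^2 + 2; at 5: 5^2 + 2 = 27; next = 26
base 5: 26 = 5^2 + 1; at 6: 6^2 + 1 = 37; next = 36
base 6: 36 = 6^2; at 7: 7^2 = 49; next = 48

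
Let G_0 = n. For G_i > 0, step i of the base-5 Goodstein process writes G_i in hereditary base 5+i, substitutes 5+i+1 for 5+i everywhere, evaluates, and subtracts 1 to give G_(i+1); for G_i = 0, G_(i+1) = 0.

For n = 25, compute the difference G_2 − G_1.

step 0: 25 = 5^2; sub 6 for 5: 6^2; = 36; G_1 = 36−1 = 35
step 1: 35 = 5·6 + 5; sub 7 for 6: 5·7 + 5; = 40; G_2 = 40−1 = 39

4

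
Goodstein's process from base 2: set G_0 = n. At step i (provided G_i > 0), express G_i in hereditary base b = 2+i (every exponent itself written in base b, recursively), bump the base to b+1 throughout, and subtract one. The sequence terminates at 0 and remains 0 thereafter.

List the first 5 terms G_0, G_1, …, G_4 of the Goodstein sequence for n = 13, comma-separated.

13, 108, 1279, 16092, 280711

base 2: 13 = 2^(2 + 1) + 2^2 + 1; at 3: 3^(3 + 1) + 3^3 + 1 = 109; next = 108
base 3: 108 = 3^(3 + 1) + 3^3; at 4: 4^(4 + 1) + 4^4 = 1280; next = 1279
base 4: 1279 = 4^(4 + 1) + 3·4^3 + 3·4^2 + 3·4 + 3; at 5: 5^(5 + 1) + 3·5^3 + 3·5^2 + 3·5 + 3 = 16093; next = 16092
base 5: 16092 = 5^(5 + 1) + 3·5^3 + 3·5^2 + 3·5 + 2; at 6: 6^(6 + 1) + 3·6^3 + 3·6^2 + 3·6 + 2 = 280712; next = 280711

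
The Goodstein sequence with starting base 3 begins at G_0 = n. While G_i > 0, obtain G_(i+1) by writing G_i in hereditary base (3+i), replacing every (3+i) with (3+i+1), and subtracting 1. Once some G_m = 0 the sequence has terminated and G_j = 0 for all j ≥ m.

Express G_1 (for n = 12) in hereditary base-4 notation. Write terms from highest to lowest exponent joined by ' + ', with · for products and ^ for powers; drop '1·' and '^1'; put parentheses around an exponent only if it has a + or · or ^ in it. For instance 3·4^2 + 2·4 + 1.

12 —HB3→ 3^2 + 3 —bump→ 4^2 + 4 = 20 —(−1)→ 19
19 —HB4→ 4^2 + 3 —bump→ 5^2 + 3 = 28 —(−1)→ 27

4^2 + 3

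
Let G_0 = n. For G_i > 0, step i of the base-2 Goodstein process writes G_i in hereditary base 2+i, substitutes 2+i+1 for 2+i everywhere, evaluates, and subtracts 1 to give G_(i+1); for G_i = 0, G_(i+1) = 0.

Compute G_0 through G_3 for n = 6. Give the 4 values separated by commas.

6, 29, 257, 3125

i=0: 6 = 2^2 + 2 (b=2); 2→3: 3^3 + 3 = 30; 30−1 = 29
i=1: 29 = 3^3 + 2 (b=3); 3→4: 4^4 + 2 = 258; 258−1 = 257
i=2: 257 = 4^4 + 1 (b=4); 4→5: 5^5 + 1 = 3126; 3126−1 = 3125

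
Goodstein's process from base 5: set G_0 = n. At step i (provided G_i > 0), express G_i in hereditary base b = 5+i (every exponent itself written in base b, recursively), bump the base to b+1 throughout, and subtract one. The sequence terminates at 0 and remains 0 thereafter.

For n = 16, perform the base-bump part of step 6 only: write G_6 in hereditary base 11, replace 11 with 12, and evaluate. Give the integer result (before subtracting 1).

26

step 0: 16 = 3·5 + 1; sub 6 for 5: 3·6 + 1; = 19; G_1 = 19−1 = 18
step 1: 18 = 3·6; sub 7 for 6: 3·7; = 21; G_2 = 21−1 = 20
step 2: 20 = 2·7 + 6; sub 8 for 7: 2·8 + 6; = 22; G_3 = 22−1 = 21
step 3: 21 = 2·8 + 5; sub 9 for 8: 2·9 + 5; = 23; G_4 = 23−1 = 22
step 4: 22 = 2·9 + 4; sub 10 for 9: 2·10 + 4; = 24; G_5 = 24−1 = 23
step 5: 23 = 2·10 + 3; sub 11 for 10: 2·11 + 3; = 25; G_6 = 25−1 = 24
step 6: 24 = 2·11 + 2; sub 12 for 11: 2·12 + 2; = 26; G_7 = 26−1 = 25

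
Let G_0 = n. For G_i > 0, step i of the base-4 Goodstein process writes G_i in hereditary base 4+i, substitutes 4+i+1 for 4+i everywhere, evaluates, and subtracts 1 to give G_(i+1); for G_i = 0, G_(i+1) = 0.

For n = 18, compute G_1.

(0) 18|_4 = 4^2 + 2 ↦ 5^2 + 2|_5 = 27 ⇒ 26
(1) 26|_5 = 5^2 + 1 ↦ 6^2 + 1|_6 = 37 ⇒ 36

26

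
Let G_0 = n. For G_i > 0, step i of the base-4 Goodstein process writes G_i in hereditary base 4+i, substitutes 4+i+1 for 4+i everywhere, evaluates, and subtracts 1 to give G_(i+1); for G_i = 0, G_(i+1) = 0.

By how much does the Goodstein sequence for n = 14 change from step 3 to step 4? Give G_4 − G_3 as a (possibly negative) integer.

base 4: 14 = 3·4 + 2; at 5: 3·5 + 2 = 17; next = 16
base 5: 16 = 3·5 + 1; at 6: 3·6 + 1 = 19; next = 18
base 6: 18 = 3·6; at 7: 3·7 = 21; next = 20
base 7: 20 = 2·7 + 6; at 8: 2·8 + 6 = 22; next = 21

1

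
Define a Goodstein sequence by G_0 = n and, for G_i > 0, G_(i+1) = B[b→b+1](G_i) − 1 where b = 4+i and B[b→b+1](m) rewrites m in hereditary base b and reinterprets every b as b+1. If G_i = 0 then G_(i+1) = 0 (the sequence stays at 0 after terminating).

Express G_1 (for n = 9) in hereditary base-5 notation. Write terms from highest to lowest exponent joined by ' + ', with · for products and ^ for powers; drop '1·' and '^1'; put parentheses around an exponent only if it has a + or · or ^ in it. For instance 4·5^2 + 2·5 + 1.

2·5

(0) 9|_4 = 2·4 + 1 ↦ 2·5 + 1|_5 = 11 ⇒ 10
(1) 10|_5 = 2·5 ↦ 2·6|_6 = 12 ⇒ 11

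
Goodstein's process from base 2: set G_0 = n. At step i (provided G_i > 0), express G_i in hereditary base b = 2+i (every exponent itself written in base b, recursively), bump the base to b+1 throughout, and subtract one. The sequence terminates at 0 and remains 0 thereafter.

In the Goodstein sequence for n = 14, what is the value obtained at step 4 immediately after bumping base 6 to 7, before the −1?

5862841

base 2: 14 = 2^(2 + 1) + 2^2 + 2; at 3: 3^(3 + 1) + 3^3 + 3 = 111; next = 110
base 3: 110 = 3^(3 + 1) + 3^3 + 2; at 4: 4^(4 + 1) + 4^4 + 2 = 1282; next = 1281
base 4: 1281 = 4^(4 + 1) + 4^4 + 1; at 5: 5^(5 + 1) + 5^5 + 1 = 18751; next = 18750
base 5: 18750 = 5^(5 + 1) + 5^5; at 6: 6^(6 + 1) + 6^6 = 326592; next = 326591
base 6: 326591 = 6^(6 + 1) + 5·6^5 + 5·6^4 + 5·6^3 + 5·6^2 + 5·6 + 5; at 7: 7^(7 + 1) + 5·7^5 + 5·7^4 + 5·7^3 + 5·7^2 + 5·7 + 5 = 5862841; next = 5862840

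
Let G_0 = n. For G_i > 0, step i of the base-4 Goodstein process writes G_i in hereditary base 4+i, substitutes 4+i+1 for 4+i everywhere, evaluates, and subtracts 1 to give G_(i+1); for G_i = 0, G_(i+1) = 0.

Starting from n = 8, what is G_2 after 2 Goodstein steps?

9

[0] 8 ≡ 2·4 (base 4). Lift 5: 10. −1: 9.
[1] 9 ≡ 5 + 4 (base 5). Lift 6: 10. −1: 9.
[2] 9 ≡ 6 + 3 (base 6). Lift 7: 10. −1: 9.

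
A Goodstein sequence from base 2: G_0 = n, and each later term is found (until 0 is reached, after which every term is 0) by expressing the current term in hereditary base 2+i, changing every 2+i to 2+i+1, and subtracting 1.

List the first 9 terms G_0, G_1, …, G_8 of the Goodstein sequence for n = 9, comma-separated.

9, 81, 1023, 9842, 140743, 2471826, 50333399, 1162263921, 30000003325

i=0: 9 = 2^(2 + 1) + 1 (b=2); 2→3: 3^(3 + 1) + 1 = 82; 82−1 = 81
i=1: 81 = 3^(3 + 1) (b=3); 3→4: 4^(4 + 1) = 1024; 1024−1 = 1023
i=2: 1023 = 3·4^4 + 3·4^3 + 3·4^2 + 3·4 + 3 (b=4); 4→5: 3·5^5 + 3·5^3 + 3·5^2 + 3·5 + 3 = 9843; 9843−1 = 9842
i=3: 9842 = 3·5^5 + 3·5^3 + 3·5^2 + 3·5 + 2 (b=5); 5→6: 3·6^6 + 3·6^3 + 3·6^2 + 3·6 + 2 = 140744; 140744−1 = 140743
i=4: 140743 = 3·6^6 + 3·6^3 + 3·6^2 + 3·6 + 1 (b=6); 6→7: 3·7^7 + 3·7^3 + 3·7^2 + 3·7 + 1 = 2471827; 2471827−1 = 2471826
i=5: 2471826 = 3·7^7 + 3·7^3 + 3·7^2 + 3·7 (b=7); 7→8: 3·8^8 + 3·8^3 + 3·8^2 + 3·8 = 50333400; 50333400−1 = 50333399
i=6: 50333399 = 3·8^8 + 3·8^3 + 3·8^2 + 2·8 + 7 (b=8); 8→9: 3·9^9 + 3·9^3 + 3·9^2 + 2·9 + 7 = 1162263922; 1162263922−1 = 1162263921
i=7: 1162263921 = 3·9^9 + 3·9^3 + 3·9^2 + 2·9 + 6 (b=9); 9→10: 3·10^10 + 3·10^3 + 3·10^2 + 2·10 + 6 = 30000003326; 30000003326−1 = 30000003325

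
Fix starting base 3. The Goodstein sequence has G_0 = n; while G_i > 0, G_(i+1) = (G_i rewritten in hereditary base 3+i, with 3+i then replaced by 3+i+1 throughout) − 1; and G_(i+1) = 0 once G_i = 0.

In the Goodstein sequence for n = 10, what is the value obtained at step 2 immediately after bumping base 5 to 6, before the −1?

28

step 0: 10 = 3^2 + 1; sub 4 for 3: 4^2 + 1; = 17; G_1 = 17−1 = 16
step 1: 16 = 4^2; sub 5 for 4: 5^2; = 25; G_2 = 25−1 = 24
step 2: 24 = 4·5 + 4; sub 6 for 5: 4·6 + 4; = 28; G_3 = 28−1 = 27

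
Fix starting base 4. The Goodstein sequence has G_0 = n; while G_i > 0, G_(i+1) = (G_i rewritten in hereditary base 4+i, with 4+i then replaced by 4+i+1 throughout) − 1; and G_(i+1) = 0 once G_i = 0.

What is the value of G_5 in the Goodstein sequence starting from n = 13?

base 4: 13 = 3·4 + 1; at 5: 3·5 + 1 = 16; next = 15
base 5: 15 = 3·5; at 6: 3·6 = 18; next = 17
base 6: 17 = 2·6 + 5; at 7: 2·7 + 5 = 19; next = 18
base 7: 18 = 2·7 + 4; at 8: 2·8 + 4 = 20; next = 19
base 8: 19 = 2·8 + 3; at 9: 2·9 + 3 = 21; next = 20
base 9: 20 = 2·9 + 2; at 10: 2·10 + 2 = 22; next = 21

20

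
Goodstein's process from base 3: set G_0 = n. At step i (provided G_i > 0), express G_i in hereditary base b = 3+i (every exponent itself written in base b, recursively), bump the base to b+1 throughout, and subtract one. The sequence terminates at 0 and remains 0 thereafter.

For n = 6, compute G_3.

step 0: 6 = 2·3; sub 4 for 3: 2·4; = 8; G_1 = 8−1 = 7
step 1: 7 = 4 + 3; sub 5 for 4: 5 + 3; = 8; G_2 = 8−1 = 7
step 2: 7 = 5 + 2; sub 6 for 5: 6 + 2; = 8; G_3 = 8−1 = 7
step 3: 7 = 6 + 1; sub 7 for 6: 7 + 1; = 8; G_4 = 8−1 = 7

7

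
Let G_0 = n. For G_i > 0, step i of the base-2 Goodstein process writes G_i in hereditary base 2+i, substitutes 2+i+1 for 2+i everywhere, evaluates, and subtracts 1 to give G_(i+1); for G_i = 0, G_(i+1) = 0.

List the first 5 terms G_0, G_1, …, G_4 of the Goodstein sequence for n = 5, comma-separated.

5 —HB2→ 2^2 + 1 —bump→ 3^3 + 1 = 28 —(−1)→ 27
27 —HB3→ 3^3 —bump→ 4^4 = 256 —(−1)→ 255
255 —HB4→ 3·4^3 + 3·4^2 + 3·4 + 3 —bump→ 3·5^3 + 3·5^2 + 3·5 + 3 = 468 —(−1)→ 467
467 —HB5→ 3·5^3 + 3·5^2 + 3·5 + 2 —bump→ 3·6^3 + 3·6^2 + 3·6 + 2 = 776 —(−1)→ 775

5, 27, 255, 467, 775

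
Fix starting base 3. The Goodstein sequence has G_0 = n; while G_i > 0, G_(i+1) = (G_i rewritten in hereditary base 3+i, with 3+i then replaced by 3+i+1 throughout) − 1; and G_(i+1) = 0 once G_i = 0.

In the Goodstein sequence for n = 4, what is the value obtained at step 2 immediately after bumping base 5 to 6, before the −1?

4

G_0=4  [base 3] 3 + 1  →[3↦4]→  4 + 1 = 5  −1 ⇒ G_1=4
G_1=4  [base 4] 4  →[4↦5]→  5 = 5  −1 ⇒ G_2=4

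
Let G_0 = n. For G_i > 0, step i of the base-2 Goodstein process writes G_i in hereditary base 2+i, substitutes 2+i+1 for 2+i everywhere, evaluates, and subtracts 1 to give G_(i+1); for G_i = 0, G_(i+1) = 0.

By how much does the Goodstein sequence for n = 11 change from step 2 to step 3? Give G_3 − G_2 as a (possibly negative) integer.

14600

G_0 = 11. HB_2(11) = 2^(2 + 1) + 2 + 1. Bump = 85. G_1 = 84.
G_1 = 84. HB_3(84) = 3^(3 + 1) + 3. Bump = 1028. G_2 = 1027.
G_2 = 1027. HB_4(1027) = 4^(4 + 1) + 3. Bump = 15628. G_3 = 15627.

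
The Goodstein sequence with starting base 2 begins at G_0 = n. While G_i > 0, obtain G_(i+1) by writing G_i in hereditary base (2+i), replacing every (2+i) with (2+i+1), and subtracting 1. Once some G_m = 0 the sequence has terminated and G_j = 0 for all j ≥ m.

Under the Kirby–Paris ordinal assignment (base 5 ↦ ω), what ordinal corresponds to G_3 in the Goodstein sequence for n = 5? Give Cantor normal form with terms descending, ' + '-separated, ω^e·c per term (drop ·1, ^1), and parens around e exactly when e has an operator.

ω^3·3 + ω^2·3 + ω·3 + 2

(0) 5|_2 = 2^2 + 1 ↦ 3^3 + 1|_3 = 28 ⇒ 27
(1) 27|_3 = 3^3 ↦ 4^4|_4 = 256 ⇒ 255
(2) 255|_4 = 3·4^3 + 3·4^2 + 3·4 + 3 ↦ 3·5^3 + 3·5^2 + 3·5 + 3|_5 = 468 ⇒ 467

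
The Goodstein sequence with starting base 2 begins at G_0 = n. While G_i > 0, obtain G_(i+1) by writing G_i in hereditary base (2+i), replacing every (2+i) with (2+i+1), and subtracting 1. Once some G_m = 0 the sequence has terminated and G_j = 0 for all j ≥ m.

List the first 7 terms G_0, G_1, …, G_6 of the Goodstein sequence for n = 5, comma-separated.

step 0: 5 = 2^2 + 1; sub 3 for 2: 3^3 + 1; = 28; G_1 = 28−1 = 27
step 1: 27 = 3^3; sub 4 for 3: 4^4; = 256; G_2 = 256−1 = 255
step 2: 255 = 3·4^3 + 3·4^2 + 3·4 + 3; sub 5 for 4: 3·5^3 + 3·5^2 + 3·5 + 3; = 468; G_3 = 468−1 = 467
step 3: 467 = 3·5^3 + 3·5^2 + 3·5 + 2; sub 6 for 5: 3·6^3 + 3·6^2 + 3·6 + 2; = 776; G_4 = 776−1 = 775
step 4: 775 = 3·6^3 + 3·6^2 + 3·6 + 1; sub 7 for 6: 3·7^3 + 3·7^2 + 3·7 + 1; = 1198; G_5 = 1198−1 = 1197
step 5: 1197 = 3·7^3 + 3·7^2 + 3·7; sub 8 for 7: 3·8^3 + 3·8^2 + 3·8; = 1752; G_6 = 1752−1 = 1751

5, 27, 255, 467, 775, 1197, 1751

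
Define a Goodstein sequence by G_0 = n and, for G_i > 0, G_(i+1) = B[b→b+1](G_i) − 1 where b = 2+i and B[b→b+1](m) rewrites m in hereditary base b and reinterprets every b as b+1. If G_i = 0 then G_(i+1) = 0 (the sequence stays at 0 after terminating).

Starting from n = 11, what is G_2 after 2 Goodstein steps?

i=0: 11 = 2^(2 + 1) + 2 + 1 (b=2); 2→3: 3^(3 + 1) + 3 + 1 = 85; 85−1 = 84
i=1: 84 = 3^(3 + 1) + 3 (b=3); 3→4: 4^(4 + 1) + 4 = 1028; 1028−1 = 1027
i=2: 1027 = 4^(4 + 1) + 3 (b=4); 4→5: 5^(5 + 1) + 3 = 15628; 15628−1 = 15627

1027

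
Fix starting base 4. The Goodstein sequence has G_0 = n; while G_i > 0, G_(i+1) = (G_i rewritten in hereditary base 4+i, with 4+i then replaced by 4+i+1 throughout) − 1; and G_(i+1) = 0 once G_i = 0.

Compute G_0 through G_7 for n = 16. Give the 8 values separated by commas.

16, 24, 27, 30, 33, 36, 39, 41

(0) 16|_4 = 4^2 ↦ 5^2|_5 = 25 ⇒ 24
(1) 24|_5 = 4·5 + 4 ↦ 4·6 + 4|_6 = 28 ⇒ 27
(2) 27|_6 = 4·6 + 3 ↦ 4·7 + 3|_7 = 31 ⇒ 30
(3) 30|_7 = 4·7 + 2 ↦ 4·8 + 2|_8 = 34 ⇒ 33
(4) 33|_8 = 4·8 + 1 ↦ 4·9 + 1|_9 = 37 ⇒ 36
(5) 36|_9 = 4·9 ↦ 4·10|_10 = 40 ⇒ 39
(6) 39|_10 = 3·10 + 9 ↦ 3·11 + 9|_11 = 42 ⇒ 41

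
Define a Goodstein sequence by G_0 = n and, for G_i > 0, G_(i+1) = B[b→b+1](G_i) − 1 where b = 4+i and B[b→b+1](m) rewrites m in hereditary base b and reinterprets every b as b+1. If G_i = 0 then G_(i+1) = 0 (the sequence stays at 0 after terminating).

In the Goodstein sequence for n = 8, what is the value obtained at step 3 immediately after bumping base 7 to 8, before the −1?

10

step 0: 8 = 2·4; sub 5 for 4: 2·5; = 10; G_1 = 10−1 = 9
step 1: 9 = 5 + 4; sub 6 for 5: 6 + 4; = 10; G_2 = 10−1 = 9
step 2: 9 = 6 + 3; sub 7 for 6: 7 + 3; = 10; G_3 = 10−1 = 9
step 3: 9 = 7 + 2; sub 8 for 7: 8 + 2; = 10; G_4 = 10−1 = 9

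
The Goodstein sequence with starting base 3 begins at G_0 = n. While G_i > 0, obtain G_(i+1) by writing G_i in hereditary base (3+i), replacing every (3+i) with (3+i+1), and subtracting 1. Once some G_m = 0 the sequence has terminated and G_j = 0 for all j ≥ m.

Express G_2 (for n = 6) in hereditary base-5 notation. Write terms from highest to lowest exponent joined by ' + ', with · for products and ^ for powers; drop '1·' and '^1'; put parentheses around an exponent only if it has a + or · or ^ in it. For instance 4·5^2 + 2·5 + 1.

(0) 6|_3 = 2·3 ↦ 2·4|_4 = 8 ⇒ 7
(1) 7|_4 = 4 + 3 ↦ 5 + 3|_5 = 8 ⇒ 7

5 + 2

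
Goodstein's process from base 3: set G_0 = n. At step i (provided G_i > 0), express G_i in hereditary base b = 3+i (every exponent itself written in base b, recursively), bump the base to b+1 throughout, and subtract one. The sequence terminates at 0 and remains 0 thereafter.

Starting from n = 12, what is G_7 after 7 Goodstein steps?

base 3: 12 = 3^2 + 3; at 4: 4^2 + 4 = 20; next = 19
base 4: 19 = 4^2 + 3; at 5: 5^2 + 3 = 28; next = 27
base 5: 27 = 5^2 + 2; at 6: 6^2 + 2 = 38; next = 37
base 6: 37 = 6^2 + 1; at 7: 7^2 + 1 = 50; next = 49
base 7: 49 = 7^2; at 8: 8^2 = 64; next = 63
base 8: 63 = 7·8 + 7; at 9: 7·9 + 7 = 70; next = 69
base 9: 69 = 7·9 + 6; at 10: 7·10 + 6 = 76; next = 75
base 10: 75 = 7·10 + 5; at 11: 7·11 + 5 = 82; next = 81

75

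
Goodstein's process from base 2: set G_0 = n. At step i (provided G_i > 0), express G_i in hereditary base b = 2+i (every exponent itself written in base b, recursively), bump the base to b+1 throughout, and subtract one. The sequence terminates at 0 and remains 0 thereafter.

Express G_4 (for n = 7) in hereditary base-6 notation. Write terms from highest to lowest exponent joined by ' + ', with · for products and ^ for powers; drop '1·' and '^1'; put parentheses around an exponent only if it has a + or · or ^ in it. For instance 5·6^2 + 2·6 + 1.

6^6 + 1

i=0: 7 = 2^2 + 2 + 1 (b=2); 2→3: 3^3 + 3 + 1 = 31; 31−1 = 30
i=1: 30 = 3^3 + 3 (b=3); 3→4: 4^4 + 4 = 260; 260−1 = 259
i=2: 259 = 4^4 + 3 (b=4); 4→5: 5^5 + 3 = 3128; 3128−1 = 3127
i=3: 3127 = 5^5 + 2 (b=5); 5→6: 6^6 + 2 = 46658; 46658−1 = 46657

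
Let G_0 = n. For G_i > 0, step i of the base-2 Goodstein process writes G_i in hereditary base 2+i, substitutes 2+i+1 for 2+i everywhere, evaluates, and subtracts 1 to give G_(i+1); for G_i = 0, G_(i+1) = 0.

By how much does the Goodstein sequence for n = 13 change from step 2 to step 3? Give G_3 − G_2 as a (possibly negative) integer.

14813

[0] 13 ≡ 2^(2 + 1) + 2^2 + 1 (base 2). Lift 3: 109. −1: 108.
[1] 108 ≡ 3^(3 + 1) + 3^3 (base 3). Lift 4: 1280. −1: 1279.
[2] 1279 ≡ 4^(4 + 1) + 3·4^3 + 3·4^2 + 3·4 + 3 (base 4). Lift 5: 16093. −1: 16092.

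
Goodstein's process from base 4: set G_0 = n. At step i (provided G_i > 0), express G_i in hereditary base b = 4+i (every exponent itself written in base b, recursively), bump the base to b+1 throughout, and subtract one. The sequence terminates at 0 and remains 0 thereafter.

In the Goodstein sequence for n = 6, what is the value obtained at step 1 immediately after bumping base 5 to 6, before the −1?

(0) 6|_4 = 4 + 2 ↦ 5 + 2|_5 = 7 ⇒ 6
(1) 6|_5 = 5 + 1 ↦ 6 + 1|_6 = 7 ⇒ 6

7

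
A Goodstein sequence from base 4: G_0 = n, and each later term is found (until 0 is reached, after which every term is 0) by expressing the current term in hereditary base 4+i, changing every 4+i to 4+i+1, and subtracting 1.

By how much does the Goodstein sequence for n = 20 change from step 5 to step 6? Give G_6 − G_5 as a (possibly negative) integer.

G_0=20  [base 4] 4^2 + 4  →[4↦5]→  5^2 + 5 = 30  −1 ⇒ G_1=29
G_1=29  [base 5] 5^2 + 4  →[5↦6]→  6^2 + 4 = 40  −1 ⇒ G_2=39
G_2=39  [base 6] 6^2 + 3  →[6↦7]→  7^2 + 3 = 52  −1 ⇒ G_3=51
G_3=51  [base 7] 7^2 + 2  →[7↦8]→  8^2 + 2 = 66  −1 ⇒ G_4=65
G_4=65  [base 8] 8^2 + 1  →[8↦9]→  9^2 + 1 = 82  −1 ⇒ G_5=81
G_5=81  [base 9] 9^2  →[9↦10]→  10^2 = 100  −1 ⇒ G_6=99

18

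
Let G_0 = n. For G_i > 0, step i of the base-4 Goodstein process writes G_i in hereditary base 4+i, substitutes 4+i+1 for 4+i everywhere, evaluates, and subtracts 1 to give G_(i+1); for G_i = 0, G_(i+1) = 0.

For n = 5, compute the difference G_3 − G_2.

-1

5 —HB4→ 4 + 1 —bump→ 5 + 1 = 6 —(−1)→ 5
5 —HB5→ 5 —bump→ 6 = 6 —(−1)→ 5
5 —HB6→ 5 —bump→ 5 = 5 —(−1)→ 4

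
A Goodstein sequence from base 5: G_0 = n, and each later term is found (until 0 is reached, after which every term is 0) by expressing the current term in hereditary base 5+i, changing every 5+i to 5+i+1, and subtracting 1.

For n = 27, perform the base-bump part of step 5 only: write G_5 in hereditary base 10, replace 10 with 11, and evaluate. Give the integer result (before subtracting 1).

G_0=27  [base 5] 5^2 + 2  →[5↦6]→  6^2 + 2 = 38  −1 ⇒ G_1=37
G_1=37  [base 6] 6^2 + 1  →[6↦7]→  7^2 + 1 = 50  −1 ⇒ G_2=49
G_2=49  [base 7] 7^2  →[7↦8]→  8^2 = 64  −1 ⇒ G_3=63
G_3=63  [base 8] 7·8 + 7  →[8↦9]→  7·9 + 7 = 70  −1 ⇒ G_4=69
G_4=69  [base 9] 7·9 + 6  →[9↦10]→  7·10 + 6 = 76  −1 ⇒ G_5=75
G_5=75  [base 10] 7·10 + 5  →[10↦11]→  7·11 + 5 = 82  −1 ⇒ G_6=81

82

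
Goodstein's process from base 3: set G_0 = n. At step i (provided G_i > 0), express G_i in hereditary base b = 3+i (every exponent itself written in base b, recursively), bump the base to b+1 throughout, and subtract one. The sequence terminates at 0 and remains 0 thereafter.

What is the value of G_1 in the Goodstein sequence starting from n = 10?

[0] 10 ≡ 3^2 + 1 (base 3). Lift 4: 17. −1: 16.
[1] 16 ≡ 4^2 (base 4). Lift 5: 25. −1: 24.

16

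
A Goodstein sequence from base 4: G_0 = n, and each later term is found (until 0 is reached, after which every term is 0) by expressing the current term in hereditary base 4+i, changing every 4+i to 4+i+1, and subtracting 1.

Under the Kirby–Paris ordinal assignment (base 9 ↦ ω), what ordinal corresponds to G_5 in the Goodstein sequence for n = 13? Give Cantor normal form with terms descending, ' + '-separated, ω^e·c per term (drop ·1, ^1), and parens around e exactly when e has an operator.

ω·2 + 2

step 0: 13 = 3·4 + 1; sub 5 for 4: 3·5 + 1; = 16; G_1 = 16−1 = 15
step 1: 15 = 3·5; sub 6 for 5: 3·6; = 18; G_2 = 18−1 = 17
step 2: 17 = 2·6 + 5; sub 7 for 6: 2·7 + 5; = 19; G_3 = 19−1 = 18
step 3: 18 = 2·7 + 4; sub 8 for 7: 2·8 + 4; = 20; G_4 = 20−1 = 19
step 4: 19 = 2·8 + 3; sub 9 for 8: 2·9 + 3; = 21; G_5 = 21−1 = 20
step 5: 20 = 2·9 + 2; sub 10 for 9: 2·10 + 2; = 22; G_6 = 22−1 = 21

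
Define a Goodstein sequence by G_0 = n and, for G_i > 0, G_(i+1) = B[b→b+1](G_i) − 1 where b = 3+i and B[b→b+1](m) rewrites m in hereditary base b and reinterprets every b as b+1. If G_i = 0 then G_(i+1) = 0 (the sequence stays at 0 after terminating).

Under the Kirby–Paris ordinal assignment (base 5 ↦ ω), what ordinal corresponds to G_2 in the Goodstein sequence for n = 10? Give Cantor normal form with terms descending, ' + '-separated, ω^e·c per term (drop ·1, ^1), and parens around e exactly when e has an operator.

ω·4 + 4

step 0: 10 = 3^2 + 1; sub 4 for 3: 4^2 + 1; = 17; G_1 = 17−1 = 16
step 1: 16 = 4^2; sub 5 for 4: 5^2; = 25; G_2 = 25−1 = 24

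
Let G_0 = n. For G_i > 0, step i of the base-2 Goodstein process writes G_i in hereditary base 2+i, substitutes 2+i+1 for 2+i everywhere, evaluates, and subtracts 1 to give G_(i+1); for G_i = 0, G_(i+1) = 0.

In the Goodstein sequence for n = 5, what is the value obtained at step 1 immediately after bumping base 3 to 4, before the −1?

i=0: 5 = 2^2 + 1 (b=2); 2→3: 3^3 + 1 = 28; 28−1 = 27
i=1: 27 = 3^3 (b=3); 3→4: 4^4 = 256; 256−1 = 255

256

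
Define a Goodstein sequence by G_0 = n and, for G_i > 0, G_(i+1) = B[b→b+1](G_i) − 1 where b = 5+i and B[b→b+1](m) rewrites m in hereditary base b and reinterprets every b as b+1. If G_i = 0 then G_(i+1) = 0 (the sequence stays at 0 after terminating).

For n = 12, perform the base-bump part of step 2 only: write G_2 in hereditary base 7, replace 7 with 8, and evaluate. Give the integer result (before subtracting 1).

(0) 12|_5 = 2·5 + 2 ↦ 2·6 + 2|_6 = 14 ⇒ 13
(1) 13|_6 = 2·6 + 1 ↦ 2·7 + 1|_7 = 15 ⇒ 14

16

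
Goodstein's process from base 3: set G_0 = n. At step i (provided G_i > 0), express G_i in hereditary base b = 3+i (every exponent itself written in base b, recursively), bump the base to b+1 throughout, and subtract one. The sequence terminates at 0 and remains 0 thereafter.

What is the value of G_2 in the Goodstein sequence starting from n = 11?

G_0=11  [base 3] 3^2 + 2  →[3↦4]→  4^2 + 2 = 18  −1 ⇒ G_1=17
G_1=17  [base 4] 4^2 + 1  →[4↦5]→  5^2 + 1 = 26  −1 ⇒ G_2=25
G_2=25  [base 5] 5^2  →[5↦6]→  6^2 = 36  −1 ⇒ G_3=35

25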